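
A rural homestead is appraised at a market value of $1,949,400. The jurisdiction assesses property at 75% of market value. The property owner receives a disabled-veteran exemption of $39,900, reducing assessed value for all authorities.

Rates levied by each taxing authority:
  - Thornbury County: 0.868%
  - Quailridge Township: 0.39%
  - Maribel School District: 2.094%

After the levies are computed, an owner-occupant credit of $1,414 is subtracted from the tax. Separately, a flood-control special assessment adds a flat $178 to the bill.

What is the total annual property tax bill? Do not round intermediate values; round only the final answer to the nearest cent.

Assessed value = $1,949,400 × 0.75 = $1,462,050
Taxable value = $1,462,050 − $39,900 = $1,422,150
Thornbury County: $1,422,150 × 0.00868 = $12,344.262
Quailridge Township: $1,422,150 × 0.0039 = $5,546.385
Maribel School District: $1,422,150 × 0.02094 = $29,779.821
Levies subtotal = $47,670.468
After credit = $47,670.468 − $1,414 = $46,256.468
Total = $46,256.468 + $178 = $46,434.468

$46,434.47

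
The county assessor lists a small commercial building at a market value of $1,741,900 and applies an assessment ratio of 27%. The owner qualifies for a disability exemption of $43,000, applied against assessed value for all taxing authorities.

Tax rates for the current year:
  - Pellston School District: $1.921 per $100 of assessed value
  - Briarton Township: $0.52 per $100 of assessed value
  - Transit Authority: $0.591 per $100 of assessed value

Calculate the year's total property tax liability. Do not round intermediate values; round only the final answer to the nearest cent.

Assessed value = $1,741,900 × 0.27 = $470,313
Taxable value = $470,313 − $43,000 = $427,313
Pellston School District: $427,313 × 0.01921 = $8,208.68273
Briarton Township: $427,313 × 0.0052 = $2,222.0276
Transit Authority: $427,313 × 0.00591 = $2,525.41983
Total = $8,208.68273 + $2,222.0276 + $2,525.41983 = $12,956.13016

$12,956.13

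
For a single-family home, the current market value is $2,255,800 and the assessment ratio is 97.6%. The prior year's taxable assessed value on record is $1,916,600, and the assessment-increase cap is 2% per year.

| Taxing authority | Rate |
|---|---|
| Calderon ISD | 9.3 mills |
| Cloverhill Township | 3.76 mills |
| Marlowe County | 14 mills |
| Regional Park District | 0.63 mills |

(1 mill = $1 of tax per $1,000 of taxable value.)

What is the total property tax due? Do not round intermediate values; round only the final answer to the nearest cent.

Uncapped assessed value = $2,255,800 × 0.976 = $2,201,660.8
Cap limit = $1,916,600 × 1.02 = $1,954,932
Taxable assessed value = min($2,201,660.8, $1,954,932) = $1,954,932 (cap binds)
Calderon ISD: $1,954,932 × 0.0093 = $18,180.8676
Cloverhill Township: $1,954,932 × 0.00376 = $7,350.54432
Marlowe County: $1,954,932 × 0.014 = $27,369.048
Regional Park District: $1,954,932 × 0.00063 = $1,231.60716
Total = $54,132.06708

$54,132.07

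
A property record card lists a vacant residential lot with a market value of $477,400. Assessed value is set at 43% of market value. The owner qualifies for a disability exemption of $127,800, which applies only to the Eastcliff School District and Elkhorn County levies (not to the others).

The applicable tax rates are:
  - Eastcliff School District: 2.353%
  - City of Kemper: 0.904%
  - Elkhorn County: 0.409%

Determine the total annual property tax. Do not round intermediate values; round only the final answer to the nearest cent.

Assessed value = $477,400 × 0.43 = $205,282
Eastcliff School District: ($205,282 − $127,800) × 0.02353 = $77,482 × 0.02353 = $1,823.15146
City of Kemper: $205,282 × 0.00904 = $1,855.74928
Elkhorn County: ($205,282 − $127,800) × 0.00409 = $77,482 × 0.00409 = $316.90138
Total = $3,995.80212

$3,995.80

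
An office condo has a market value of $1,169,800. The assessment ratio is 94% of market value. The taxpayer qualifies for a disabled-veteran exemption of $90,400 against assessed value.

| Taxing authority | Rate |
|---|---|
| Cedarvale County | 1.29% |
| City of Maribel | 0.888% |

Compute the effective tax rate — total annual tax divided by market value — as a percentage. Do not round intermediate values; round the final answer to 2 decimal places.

Assessed value = $1,169,800 × 0.94 = $1,099,612
Taxable value = $1,099,612 − $90,400 = $1,009,212
Cedarvale County: $1,009,212 × 0.0129 = $13,018.8348
City of Maribel: $1,009,212 × 0.00888 = $8,961.80256
Total tax = $21,980.63736
Effective rate = $21,980.63736 ÷ $1,169,800 = 1.88% of market value

1.88%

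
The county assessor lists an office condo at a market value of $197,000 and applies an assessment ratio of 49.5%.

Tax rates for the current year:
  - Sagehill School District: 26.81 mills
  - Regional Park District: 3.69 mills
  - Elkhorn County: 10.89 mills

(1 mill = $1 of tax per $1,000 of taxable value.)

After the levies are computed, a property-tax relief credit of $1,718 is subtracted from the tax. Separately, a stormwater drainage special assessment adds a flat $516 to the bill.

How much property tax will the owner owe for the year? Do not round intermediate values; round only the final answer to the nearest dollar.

Assessed value = $197,000 × 0.495 = $97,515
Sagehill School District: $97,515 × 0.02681 = $2,614.37715
Regional Park District: $97,515 × 0.00369 = $359.83035
Elkhorn County: $97,515 × 0.01089 = $1,061.93835
Levies subtotal = $4,036.14585
After credit = $4,036.14585 − $1,718 = $2,318.14585
Total = $2,318.14585 + $516 = $2,834.14585

$2,834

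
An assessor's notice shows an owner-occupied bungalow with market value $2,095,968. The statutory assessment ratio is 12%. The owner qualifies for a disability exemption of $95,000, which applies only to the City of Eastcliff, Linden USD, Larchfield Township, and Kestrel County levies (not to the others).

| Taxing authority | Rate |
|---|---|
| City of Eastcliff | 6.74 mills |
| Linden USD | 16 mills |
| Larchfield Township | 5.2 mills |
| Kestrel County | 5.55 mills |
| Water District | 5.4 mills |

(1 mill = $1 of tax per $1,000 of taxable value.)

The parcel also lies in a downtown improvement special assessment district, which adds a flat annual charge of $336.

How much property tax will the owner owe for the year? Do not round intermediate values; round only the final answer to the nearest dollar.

Assessed value = $2,095,968 × 0.12 = $251,516.16
City of Eastcliff: ($251,516.16 − $95,000) × 0.00674 = $156,516.16 × 0.00674 = $1,054.9189184
Linden USD: ($251,516.16 − $95,000) × 0.016 = $156,516.16 × 0.016 = $2,504.25856
Larchfield Township: ($251,516.16 − $95,000) × 0.0052 = $156,516.16 × 0.0052 = $813.884032
Kestrel County: ($251,516.16 − $95,000) × 0.00555 = $156,516.16 × 0.00555 = $868.664688
Water District: $251,516.16 × 0.0054 = $1,358.187264
Levies subtotal = $6,599.9134624
Total = $6,599.9134624 + $336 = $6,935.9134624

$6,936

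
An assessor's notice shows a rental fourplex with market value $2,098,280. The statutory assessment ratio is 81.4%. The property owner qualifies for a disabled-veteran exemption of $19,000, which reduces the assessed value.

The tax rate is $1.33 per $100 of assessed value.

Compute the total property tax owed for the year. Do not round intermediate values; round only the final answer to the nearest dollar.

$22,464

Assessed value = $2,098,280 × 0.814 = $1,707,999.92
Taxable value = $1,707,999.92 − $19,000 = $1,688,999.92
Tax = $1,688,999.92 × 0.0133 = $22,463.698936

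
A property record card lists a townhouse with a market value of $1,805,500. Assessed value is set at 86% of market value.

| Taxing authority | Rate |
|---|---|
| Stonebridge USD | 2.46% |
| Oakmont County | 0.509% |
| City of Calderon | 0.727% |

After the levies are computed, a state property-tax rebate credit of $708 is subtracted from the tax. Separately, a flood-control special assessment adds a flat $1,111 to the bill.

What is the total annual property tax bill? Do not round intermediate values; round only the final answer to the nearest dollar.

$57,792

Assessed value = $1,805,500 × 0.86 = $1,552,730
Stonebridge USD: $1,552,730 × 0.0246 = $38,197.158
Oakmont County: $1,552,730 × 0.00509 = $7,903.3957
City of Calderon: $1,552,730 × 0.00727 = $11,288.3471
Levies subtotal = $57,388.9008
After credit = $57,388.9008 − $708 = $56,680.9008
Total = $56,680.9008 + $1,111 = $57,791.9008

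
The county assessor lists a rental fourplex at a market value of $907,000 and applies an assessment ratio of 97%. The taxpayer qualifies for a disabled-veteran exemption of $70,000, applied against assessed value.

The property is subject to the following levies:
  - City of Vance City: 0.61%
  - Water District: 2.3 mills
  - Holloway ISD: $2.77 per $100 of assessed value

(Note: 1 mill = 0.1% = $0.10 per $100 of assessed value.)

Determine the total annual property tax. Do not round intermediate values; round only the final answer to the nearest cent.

$29,233.42

Assessed value = $907,000 × 0.97 = $879,790
Taxable value = $879,790 − $70,000 = $809,790
City of Vance City: $809,790 × 0.0061 = $4,939.719
Water District: $809,790 × 0.0023 = $1,862.517
Holloway ISD: $809,790 × 0.0277 = $22,431.183
Total = $29,233.419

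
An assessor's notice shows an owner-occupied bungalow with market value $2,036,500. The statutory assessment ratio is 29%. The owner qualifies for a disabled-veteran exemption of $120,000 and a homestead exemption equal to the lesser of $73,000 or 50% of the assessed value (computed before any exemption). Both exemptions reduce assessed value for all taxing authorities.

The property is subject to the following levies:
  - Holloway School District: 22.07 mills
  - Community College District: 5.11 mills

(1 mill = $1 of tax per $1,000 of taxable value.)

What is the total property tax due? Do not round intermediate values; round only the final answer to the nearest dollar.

Assessed value = $2,036,500 × 0.29 = $590,585
Homestead exemption = min($73,000, 50% × $590,585) = min($73,000, $295,292.5) = $73,000 (dollar cap binds)
Taxable value = $590,585 − $120,000 − $73,000 = $397,585
Holloway School District: $397,585 × 0.02207 = $8,774.70095
Community College District: $397,585 × 0.00511 = $2,031.65935
Total = $10,806.3603

$10,806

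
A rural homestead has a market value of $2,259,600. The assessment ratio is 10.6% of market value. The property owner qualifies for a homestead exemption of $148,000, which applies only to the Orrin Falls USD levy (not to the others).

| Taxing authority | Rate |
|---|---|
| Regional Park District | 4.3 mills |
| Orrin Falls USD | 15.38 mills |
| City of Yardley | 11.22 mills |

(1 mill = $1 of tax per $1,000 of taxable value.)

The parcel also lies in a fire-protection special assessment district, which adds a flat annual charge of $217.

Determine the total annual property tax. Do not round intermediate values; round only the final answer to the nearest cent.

Assessed value = $2,259,600 × 0.106 = $239,517.6
Regional Park District: $239,517.6 × 0.0043 = $1,029.92568
Orrin Falls USD: ($239,517.6 − $148,000) × 0.01538 = $91,517.6 × 0.01538 = $1,407.540688
City of Yardley: $239,517.6 × 0.01122 = $2,687.387472
Levies subtotal = $5,124.85384
Total = $5,124.85384 + $217 = $5,341.85384

$5,341.85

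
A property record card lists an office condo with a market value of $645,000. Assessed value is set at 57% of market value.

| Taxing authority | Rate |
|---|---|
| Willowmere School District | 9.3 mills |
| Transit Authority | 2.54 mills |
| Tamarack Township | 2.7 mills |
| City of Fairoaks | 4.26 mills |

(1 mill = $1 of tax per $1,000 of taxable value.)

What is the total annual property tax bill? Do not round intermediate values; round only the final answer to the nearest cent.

$6,911.82

Assessed value = $645,000 × 0.57 = $367,650
Willowmere School District: $367,650 × 0.0093 = $3,419.145
Transit Authority: $367,650 × 0.00254 = $933.831
Tamarack Township: $367,650 × 0.0027 = $992.655
City of Fairoaks: $367,650 × 0.00426 = $1,566.189
Total = $3,419.145 + $933.831 + $992.655 + $1,566.189 = $6,911.82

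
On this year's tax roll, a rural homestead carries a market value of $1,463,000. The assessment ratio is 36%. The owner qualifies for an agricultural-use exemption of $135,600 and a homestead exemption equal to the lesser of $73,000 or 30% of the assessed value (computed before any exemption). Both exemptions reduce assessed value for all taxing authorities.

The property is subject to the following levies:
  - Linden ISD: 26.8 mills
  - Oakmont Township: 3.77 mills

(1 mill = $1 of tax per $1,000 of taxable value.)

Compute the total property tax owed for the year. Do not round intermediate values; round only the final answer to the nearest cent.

$9,723.71

Assessed value = $1,463,000 × 0.36 = $526,680
Homestead exemption = min($73,000, 30% × $526,680) = min($73,000, $158,004) = $73,000 (dollar cap binds)
Taxable value = $526,680 − $135,600 − $73,000 = $318,080
Linden ISD: $318,080 × 0.0268 = $8,524.544
Oakmont Township: $318,080 × 0.00377 = $1,199.1616
Total = $9,723.7056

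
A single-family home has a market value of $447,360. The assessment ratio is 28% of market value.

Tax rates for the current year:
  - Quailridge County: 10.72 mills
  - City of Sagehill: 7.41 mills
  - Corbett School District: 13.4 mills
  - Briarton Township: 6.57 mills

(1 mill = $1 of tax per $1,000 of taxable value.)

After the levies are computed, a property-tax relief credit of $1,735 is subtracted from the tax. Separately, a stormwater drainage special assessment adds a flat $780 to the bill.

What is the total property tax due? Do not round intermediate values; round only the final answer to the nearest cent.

$3,817.44

Assessed value = $447,360 × 0.28 = $125,260.8
Quailridge County: $125,260.8 × 0.01072 = $1,342.795776
City of Sagehill: $125,260.8 × 0.00741 = $928.182528
Corbett School District: $125,260.8 × 0.0134 = $1,678.49472
Briarton Township: $125,260.8 × 0.00657 = $822.963456
Levies subtotal = $4,772.43648
After credit = $4,772.43648 − $1,735 = $3,037.43648
Total = $3,037.43648 + $780 = $3,817.43648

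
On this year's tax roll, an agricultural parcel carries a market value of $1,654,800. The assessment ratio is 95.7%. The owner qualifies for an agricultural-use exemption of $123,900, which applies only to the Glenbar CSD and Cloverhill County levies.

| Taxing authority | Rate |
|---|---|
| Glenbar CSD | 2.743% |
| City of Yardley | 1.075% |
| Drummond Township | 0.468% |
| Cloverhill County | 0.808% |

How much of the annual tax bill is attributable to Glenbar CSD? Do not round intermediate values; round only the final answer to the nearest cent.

$40,040.77

Assessed value = $1,654,800 × 0.957 = $1,583,643.6
Glenbar CSD taxable value = $1,583,643.6 − $123,900 = $1,459,743.6
Glenbar CSD levy = $1,459,743.6 × 0.02743 = $40,040.766948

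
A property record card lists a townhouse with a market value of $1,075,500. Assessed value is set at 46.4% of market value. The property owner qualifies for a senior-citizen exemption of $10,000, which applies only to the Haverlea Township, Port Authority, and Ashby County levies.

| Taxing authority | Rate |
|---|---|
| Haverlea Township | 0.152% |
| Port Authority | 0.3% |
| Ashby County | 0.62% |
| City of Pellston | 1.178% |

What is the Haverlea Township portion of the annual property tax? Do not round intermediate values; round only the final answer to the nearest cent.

Assessed value = $1,075,500 × 0.464 = $499,032
Haverlea Township taxable value = $499,032 − $10,000 = $489,032
Haverlea Township levy = $489,032 × 0.00152 = $743.32864

$743.33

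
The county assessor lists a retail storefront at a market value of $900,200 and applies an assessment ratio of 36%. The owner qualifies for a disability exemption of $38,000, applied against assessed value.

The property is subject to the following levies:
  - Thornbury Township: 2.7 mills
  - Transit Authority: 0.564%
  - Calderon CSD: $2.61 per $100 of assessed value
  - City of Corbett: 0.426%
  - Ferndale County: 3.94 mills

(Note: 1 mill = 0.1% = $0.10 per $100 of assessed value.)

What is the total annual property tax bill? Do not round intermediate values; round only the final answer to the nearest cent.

Assessed value = $900,200 × 0.36 = $324,072
Taxable value = $324,072 − $38,000 = $286,072
Thornbury Township: $286,072 × 0.0027 = $772.3944
Transit Authority: $286,072 × 0.00564 = $1,613.44608
Calderon CSD: $286,072 × 0.0261 = $7,466.4792
City of Corbett: $286,072 × 0.00426 = $1,218.66672
Ferndale County: $286,072 × 0.00394 = $1,127.12368
Total = $12,198.11008

$12,198.11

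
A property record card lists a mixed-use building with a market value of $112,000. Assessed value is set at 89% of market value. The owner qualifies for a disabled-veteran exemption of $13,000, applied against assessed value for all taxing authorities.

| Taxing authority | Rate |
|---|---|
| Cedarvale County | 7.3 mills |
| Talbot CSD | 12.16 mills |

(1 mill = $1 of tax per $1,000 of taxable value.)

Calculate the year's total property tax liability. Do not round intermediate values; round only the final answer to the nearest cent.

$1,686.79

Assessed value = $112,000 × 0.89 = $99,680
Taxable value = $99,680 − $13,000 = $86,680
Cedarvale County: $86,680 × 0.0073 = $632.764
Talbot CSD: $86,680 × 0.01216 = $1,054.0288
Total = $632.764 + $1,054.0288 = $1,686.7928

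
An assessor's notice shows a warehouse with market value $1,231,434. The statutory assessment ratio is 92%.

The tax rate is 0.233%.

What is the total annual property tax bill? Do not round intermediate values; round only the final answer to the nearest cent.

$2,639.70

Assessed value = $1,231,434 × 0.92 = $1,132,919.28
Tax = $1,132,919.28 × 0.00233 = $2,639.7019224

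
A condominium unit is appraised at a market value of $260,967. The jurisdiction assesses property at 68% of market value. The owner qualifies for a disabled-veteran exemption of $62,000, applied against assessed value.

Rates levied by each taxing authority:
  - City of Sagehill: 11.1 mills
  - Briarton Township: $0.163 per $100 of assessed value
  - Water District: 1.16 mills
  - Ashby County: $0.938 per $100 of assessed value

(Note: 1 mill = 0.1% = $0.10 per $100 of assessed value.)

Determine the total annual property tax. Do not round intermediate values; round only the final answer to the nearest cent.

Assessed value = $260,967 × 0.68 = $177,457.56
Taxable value = $177,457.56 − $62,000 = $115,457.56
City of Sagehill: $115,457.56 × 0.0111 = $1,281.578916
Briarton Township: $115,457.56 × 0.00163 = $188.1958228
Water District: $115,457.56 × 0.00116 = $133.9307696
Ashby County: $115,457.56 × 0.00938 = $1,082.9919128
Total = $2,686.6974212

$2,686.70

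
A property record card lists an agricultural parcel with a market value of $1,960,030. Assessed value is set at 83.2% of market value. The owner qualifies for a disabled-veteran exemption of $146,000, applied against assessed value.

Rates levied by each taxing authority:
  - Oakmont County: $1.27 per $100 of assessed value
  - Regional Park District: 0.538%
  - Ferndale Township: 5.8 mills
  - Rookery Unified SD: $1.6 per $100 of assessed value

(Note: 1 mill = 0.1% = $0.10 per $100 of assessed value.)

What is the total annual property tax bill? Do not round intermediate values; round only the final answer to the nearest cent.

Assessed value = $1,960,030 × 0.832 = $1,630,744.96
Taxable value = $1,630,744.96 − $146,000 = $1,484,744.96
Oakmont County: $1,484,744.96 × 0.0127 = $18,856.260992
Regional Park District: $1,484,744.96 × 0.00538 = $7,987.9278848
Ferndale Township: $1,484,744.96 × 0.0058 = $8,611.520768
Rookery Unified SD: $1,484,744.96 × 0.016 = $23,755.91936
Total = $59,211.6290048

$59,211.63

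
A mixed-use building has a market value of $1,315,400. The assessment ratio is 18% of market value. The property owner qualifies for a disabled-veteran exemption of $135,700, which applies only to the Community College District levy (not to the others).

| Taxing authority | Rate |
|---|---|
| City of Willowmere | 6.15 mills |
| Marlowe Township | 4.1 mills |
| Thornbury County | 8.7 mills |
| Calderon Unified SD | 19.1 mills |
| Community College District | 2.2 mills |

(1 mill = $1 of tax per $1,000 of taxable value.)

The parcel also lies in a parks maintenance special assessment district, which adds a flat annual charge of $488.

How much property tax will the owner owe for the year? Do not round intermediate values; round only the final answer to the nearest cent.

$9,719.53

Assessed value = $1,315,400 × 0.18 = $236,772
City of Willowmere: $236,772 × 0.00615 = $1,456.1478
Marlowe Township: $236,772 × 0.0041 = $970.7652
Thornbury County: $236,772 × 0.0087 = $2,059.9164
Calderon Unified SD: $236,772 × 0.0191 = $4,522.3452
Community College District: ($236,772 − $135,700) × 0.0022 = $101,072 × 0.0022 = $222.3584
Levies subtotal = $9,231.533
Total = $9,231.533 + $488 = $9,719.533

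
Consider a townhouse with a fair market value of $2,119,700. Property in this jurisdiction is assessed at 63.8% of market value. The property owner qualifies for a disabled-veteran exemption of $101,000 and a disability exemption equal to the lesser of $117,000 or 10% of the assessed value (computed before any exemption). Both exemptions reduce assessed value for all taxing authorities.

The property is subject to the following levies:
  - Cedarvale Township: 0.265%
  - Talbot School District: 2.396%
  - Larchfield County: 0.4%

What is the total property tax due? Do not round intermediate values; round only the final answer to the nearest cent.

Assessed value = $2,119,700 × 0.638 = $1,352,368.6
Disability exemption = min($117,000, 10% × $1,352,368.6) = min($117,000, $135,236.86) = $117,000 (dollar cap binds)
Taxable value = $1,352,368.6 − $101,000 − $117,000 = $1,134,368.6
Cedarvale Township: $1,134,368.6 × 0.00265 = $3,006.07679
Talbot School District: $1,134,368.6 × 0.02396 = $27,179.471656
Larchfield County: $1,134,368.6 × 0.004 = $4,537.4744
Total = $34,723.022846

$34,723.02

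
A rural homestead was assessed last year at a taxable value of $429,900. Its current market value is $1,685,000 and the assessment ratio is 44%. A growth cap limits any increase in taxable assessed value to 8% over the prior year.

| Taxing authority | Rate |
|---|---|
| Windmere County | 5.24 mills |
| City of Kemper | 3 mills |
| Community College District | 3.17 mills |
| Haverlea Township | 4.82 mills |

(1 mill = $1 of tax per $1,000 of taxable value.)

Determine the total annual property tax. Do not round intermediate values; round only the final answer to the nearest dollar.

Uncapped assessed value = $1,685,000 × 0.44 = $741,400
Cap limit = $429,900 × 1.08 = $464,292
Taxable assessed value = min($741,400, $464,292) = $464,292 (cap binds)
Windmere County: $464,292 × 0.00524 = $2,432.89008
City of Kemper: $464,292 × 0.003 = $1,392.876
Community College District: $464,292 × 0.00317 = $1,471.80564
Haverlea Township: $464,292 × 0.00482 = $2,237.88744
Total = $7,535.45916

$7,535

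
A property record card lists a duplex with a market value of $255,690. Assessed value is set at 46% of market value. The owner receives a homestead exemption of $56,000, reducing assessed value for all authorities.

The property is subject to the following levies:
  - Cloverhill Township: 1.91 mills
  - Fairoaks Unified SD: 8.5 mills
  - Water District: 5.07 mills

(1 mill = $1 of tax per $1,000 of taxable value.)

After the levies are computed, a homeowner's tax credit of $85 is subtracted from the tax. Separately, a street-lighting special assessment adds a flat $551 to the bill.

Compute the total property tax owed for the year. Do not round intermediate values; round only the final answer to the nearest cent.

$1,419.84

Assessed value = $255,690 × 0.46 = $117,617.4
Taxable value = $117,617.4 − $56,000 = $61,617.4
Cloverhill Township: $61,617.4 × 0.00191 = $117.689234
Fairoaks Unified SD: $61,617.4 × 0.0085 = $523.7479
Water District: $61,617.4 × 0.00507 = $312.400218
Levies subtotal = $953.837352
After credit = $953.837352 − $85 = $868.837352
Total = $868.837352 + $551 = $1,419.837352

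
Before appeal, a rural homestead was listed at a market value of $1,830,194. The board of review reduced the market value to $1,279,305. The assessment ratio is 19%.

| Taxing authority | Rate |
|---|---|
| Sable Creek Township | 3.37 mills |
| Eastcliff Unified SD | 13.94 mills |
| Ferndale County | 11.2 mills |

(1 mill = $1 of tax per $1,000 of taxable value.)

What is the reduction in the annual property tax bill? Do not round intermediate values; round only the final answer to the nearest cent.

Old assessed value = $1,830,194 × 0.19 = $347,736.86
New assessed value = $1,279,305 × 0.19 = $243,067.95
Combined rate = 0.00337 + 0.01394 + 0.0112 = 0.02851
Old tax = $347,736.86 × 0.02851 = $9,913.9778786
New tax = $243,067.95 × 0.02851 = $6,929.8672545
Reduction = $9,913.9778786 − $6,929.8672545 = $2,984.1106241

$2,984.11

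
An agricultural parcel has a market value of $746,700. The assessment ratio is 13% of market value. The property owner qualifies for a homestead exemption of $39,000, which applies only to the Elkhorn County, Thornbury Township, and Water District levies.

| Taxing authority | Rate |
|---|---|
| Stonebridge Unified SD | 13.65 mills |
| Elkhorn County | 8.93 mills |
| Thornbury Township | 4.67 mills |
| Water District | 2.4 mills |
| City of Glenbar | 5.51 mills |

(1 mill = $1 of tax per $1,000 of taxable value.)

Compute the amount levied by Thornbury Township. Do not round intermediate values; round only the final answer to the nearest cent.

$271.19

Assessed value = $746,700 × 0.13 = $97,071
Thornbury Township taxable value = $97,071 − $39,000 = $58,071
Thornbury Township levy = $58,071 × 0.00467 = $271.19157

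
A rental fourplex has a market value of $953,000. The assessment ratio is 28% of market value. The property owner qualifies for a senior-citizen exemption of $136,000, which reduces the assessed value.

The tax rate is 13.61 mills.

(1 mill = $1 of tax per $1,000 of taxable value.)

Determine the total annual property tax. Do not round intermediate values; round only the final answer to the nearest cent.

$1,780.73

Assessed value = $953,000 × 0.28 = $266,840
Taxable value = $266,840 − $136,000 = $130,840
Tax = $130,840 × 0.01361 = $1,780.7324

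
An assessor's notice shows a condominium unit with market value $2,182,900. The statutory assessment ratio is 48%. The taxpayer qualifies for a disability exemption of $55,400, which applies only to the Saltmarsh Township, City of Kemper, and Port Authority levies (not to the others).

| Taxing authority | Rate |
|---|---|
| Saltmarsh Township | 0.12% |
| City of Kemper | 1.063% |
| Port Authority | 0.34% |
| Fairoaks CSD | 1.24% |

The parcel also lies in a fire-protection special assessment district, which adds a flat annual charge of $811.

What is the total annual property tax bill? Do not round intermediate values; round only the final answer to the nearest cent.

$28,917.75

Assessed value = $2,182,900 × 0.48 = $1,047,792
Saltmarsh Township: ($1,047,792 − $55,400) × 0.0012 = $992,392 × 0.0012 = $1,190.8704
City of Kemper: ($1,047,792 − $55,400) × 0.01063 = $992,392 × 0.01063 = $10,549.12696
Port Authority: ($1,047,792 − $55,400) × 0.0034 = $992,392 × 0.0034 = $3,374.1328
Fairoaks CSD: $1,047,792 × 0.0124 = $12,992.6208
Levies subtotal = $28,106.75096
Total = $28,106.75096 + $811 = $28,917.75096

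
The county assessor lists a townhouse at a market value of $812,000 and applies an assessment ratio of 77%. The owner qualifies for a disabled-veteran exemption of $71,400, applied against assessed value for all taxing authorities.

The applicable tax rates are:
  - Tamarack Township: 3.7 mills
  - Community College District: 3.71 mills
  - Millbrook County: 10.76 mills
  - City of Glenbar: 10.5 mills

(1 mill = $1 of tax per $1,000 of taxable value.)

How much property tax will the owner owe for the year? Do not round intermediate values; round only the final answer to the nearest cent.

$15,878.59

Assessed value = $812,000 × 0.77 = $625,240
Taxable value = $625,240 − $71,400 = $553,840
Tamarack Township: $553,840 × 0.0037 = $2,049.208
Community College District: $553,840 × 0.00371 = $2,054.7464
Millbrook County: $553,840 × 0.01076 = $5,959.3184
City of Glenbar: $553,840 × 0.0105 = $5,815.32
Total = $2,049.208 + $2,054.7464 + $5,959.3184 + $5,815.32 = $15,878.5928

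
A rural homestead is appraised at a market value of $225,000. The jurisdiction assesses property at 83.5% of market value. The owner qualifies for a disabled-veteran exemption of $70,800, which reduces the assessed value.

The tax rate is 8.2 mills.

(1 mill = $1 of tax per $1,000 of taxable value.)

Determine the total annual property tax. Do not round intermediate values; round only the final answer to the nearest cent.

Assessed value = $225,000 × 0.835 = $187,875
Taxable value = $187,875 − $70,800 = $117,075
Tax = $117,075 × 0.0082 = $960.015

$960.02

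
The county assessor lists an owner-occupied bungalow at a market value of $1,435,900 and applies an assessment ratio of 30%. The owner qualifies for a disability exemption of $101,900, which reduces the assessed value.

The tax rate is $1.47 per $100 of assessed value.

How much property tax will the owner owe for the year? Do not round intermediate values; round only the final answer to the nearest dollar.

Assessed value = $1,435,900 × 0.3 = $430,770
Taxable value = $430,770 − $101,900 = $328,870
Tax = $328,870 × 0.0147 = $4,834.389

$4,834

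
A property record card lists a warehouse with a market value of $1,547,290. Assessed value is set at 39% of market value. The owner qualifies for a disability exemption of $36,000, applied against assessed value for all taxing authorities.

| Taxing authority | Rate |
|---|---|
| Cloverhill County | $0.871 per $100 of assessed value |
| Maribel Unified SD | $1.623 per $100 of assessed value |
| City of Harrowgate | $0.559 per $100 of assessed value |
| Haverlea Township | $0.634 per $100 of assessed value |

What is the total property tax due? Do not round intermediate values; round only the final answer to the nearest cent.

Assessed value = $1,547,290 × 0.39 = $603,443.1
Taxable value = $603,443.1 − $36,000 = $567,443.1
Cloverhill County: $567,443.1 × 0.00871 = $4,942.429401
Maribel Unified SD: $567,443.1 × 0.01623 = $9,209.601513
City of Harrowgate: $567,443.1 × 0.00559 = $3,172.006929
Haverlea Township: $567,443.1 × 0.00634 = $3,597.589254
Total = $4,942.429401 + $9,209.601513 + $3,172.006929 + $3,597.589254 = $20,921.627097

$20,921.63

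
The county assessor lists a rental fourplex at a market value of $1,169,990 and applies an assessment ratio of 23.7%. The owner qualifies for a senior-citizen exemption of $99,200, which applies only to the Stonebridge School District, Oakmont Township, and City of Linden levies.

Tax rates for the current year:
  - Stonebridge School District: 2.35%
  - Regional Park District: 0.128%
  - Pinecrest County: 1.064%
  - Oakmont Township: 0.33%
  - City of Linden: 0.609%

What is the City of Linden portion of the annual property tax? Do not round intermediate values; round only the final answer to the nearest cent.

$1,084.55

Assessed value = $1,169,990 × 0.237 = $277,287.63
City of Linden taxable value = $277,287.63 − $99,200 = $178,087.63
City of Linden levy = $178,087.63 × 0.00609 = $1,084.5536667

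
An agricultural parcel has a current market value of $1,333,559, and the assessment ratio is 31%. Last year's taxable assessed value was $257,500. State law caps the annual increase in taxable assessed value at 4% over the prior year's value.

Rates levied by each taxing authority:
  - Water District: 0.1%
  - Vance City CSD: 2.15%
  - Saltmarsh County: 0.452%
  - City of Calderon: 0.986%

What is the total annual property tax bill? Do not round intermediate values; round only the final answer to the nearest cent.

Uncapped assessed value = $1,333,559 × 0.31 = $413,403.29
Cap limit = $257,500 × 1.04 = $267,800
Taxable assessed value = min($413,403.29, $267,800) = $267,800 (cap binds)
Water District: $267,800 × 0.001 = $267.8
Vance City CSD: $267,800 × 0.0215 = $5,757.7
Saltmarsh County: $267,800 × 0.00452 = $1,210.456
City of Calderon: $267,800 × 0.00986 = $2,640.508
Total = $9,876.464

$9,876.46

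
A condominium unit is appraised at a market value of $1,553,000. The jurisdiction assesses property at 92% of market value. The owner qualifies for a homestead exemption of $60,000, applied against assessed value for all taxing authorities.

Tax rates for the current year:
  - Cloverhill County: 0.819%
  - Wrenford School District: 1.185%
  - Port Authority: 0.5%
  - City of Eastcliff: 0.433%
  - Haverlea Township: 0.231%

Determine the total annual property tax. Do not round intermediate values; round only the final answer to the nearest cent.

Assessed value = $1,553,000 × 0.92 = $1,428,760
Taxable value = $1,428,760 − $60,000 = $1,368,760
Cloverhill County: $1,368,760 × 0.00819 = $11,210.1444
Wrenford School District: $1,368,760 × 0.01185 = $16,219.806
Port Authority: $1,368,760 × 0.005 = $6,843.8
City of Eastcliff: $1,368,760 × 0.00433 = $5,926.7308
Haverlea Township: $1,368,760 × 0.00231 = $3,161.8356
Total = $11,210.1444 + $16,219.806 + $6,843.8 + $5,926.7308 + $3,161.8356 = $43,362.3168

$43,362.32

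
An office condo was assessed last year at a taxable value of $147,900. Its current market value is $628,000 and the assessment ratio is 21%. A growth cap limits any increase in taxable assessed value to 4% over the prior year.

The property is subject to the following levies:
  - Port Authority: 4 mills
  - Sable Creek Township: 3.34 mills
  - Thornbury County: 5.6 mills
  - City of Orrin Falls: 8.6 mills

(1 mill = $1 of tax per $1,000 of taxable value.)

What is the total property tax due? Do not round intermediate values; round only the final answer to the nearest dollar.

$2,841

Uncapped assessed value = $628,000 × 0.21 = $131,880
Cap limit = $147,900 × 1.04 = $153,816
Taxable assessed value = min($131,880, $153,816) = $131,880 (cap does not bind)
Port Authority: $131,880 × 0.004 = $527.52
Sable Creek Township: $131,880 × 0.00334 = $440.4792
Thornbury County: $131,880 × 0.0056 = $738.528
City of Orrin Falls: $131,880 × 0.0086 = $1,134.168
Total = $2,840.6952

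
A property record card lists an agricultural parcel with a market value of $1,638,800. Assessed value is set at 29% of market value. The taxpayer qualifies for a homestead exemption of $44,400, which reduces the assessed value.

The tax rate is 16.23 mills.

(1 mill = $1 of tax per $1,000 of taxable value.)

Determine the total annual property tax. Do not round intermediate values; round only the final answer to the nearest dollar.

$6,993

Assessed value = $1,638,800 × 0.29 = $475,252
Taxable value = $475,252 − $44,400 = $430,852
Tax = $430,852 × 0.01623 = $6,992.72796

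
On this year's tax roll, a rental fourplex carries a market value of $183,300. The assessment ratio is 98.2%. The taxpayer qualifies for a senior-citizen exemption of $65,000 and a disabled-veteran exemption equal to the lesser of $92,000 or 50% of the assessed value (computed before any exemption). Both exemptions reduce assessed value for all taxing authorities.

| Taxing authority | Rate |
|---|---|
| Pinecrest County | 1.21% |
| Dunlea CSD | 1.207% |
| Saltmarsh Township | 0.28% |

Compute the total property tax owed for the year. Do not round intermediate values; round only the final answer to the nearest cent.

$674.26

Assessed value = $183,300 × 0.982 = $180,000.6
Disabled-veteran exemption = min($92,000, 50% × $180,000.6) = min($92,000, $90,000.3) = $90,000.3 (percentage binds)
Taxable value = $180,000.6 − $65,000 − $90,000.3 = $25,000.3
Pinecrest County: $25,000.3 × 0.0121 = $302.50363
Dunlea CSD: $25,000.3 × 0.01207 = $301.753621
Saltmarsh Township: $25,000.3 × 0.0028 = $70.00084
Total = $674.258091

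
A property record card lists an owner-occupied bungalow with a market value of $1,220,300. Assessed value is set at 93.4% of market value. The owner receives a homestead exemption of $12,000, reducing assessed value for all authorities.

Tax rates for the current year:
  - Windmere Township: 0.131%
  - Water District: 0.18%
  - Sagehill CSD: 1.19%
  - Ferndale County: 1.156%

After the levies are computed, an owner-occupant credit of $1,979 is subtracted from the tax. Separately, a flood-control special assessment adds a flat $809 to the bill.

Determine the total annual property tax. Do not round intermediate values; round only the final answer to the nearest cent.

$28,794.59

Assessed value = $1,220,300 × 0.934 = $1,139,760.2
Taxable value = $1,139,760.2 − $12,000 = $1,127,760.2
Windmere Township: $1,127,760.2 × 0.00131 = $1,477.365862
Water District: $1,127,760.2 × 0.0018 = $2,029.96836
Sagehill CSD: $1,127,760.2 × 0.0119 = $13,420.34638
Ferndale County: $1,127,760.2 × 0.01156 = $13,036.907912
Levies subtotal = $29,964.588514
After credit = $29,964.588514 − $1,979 = $27,985.588514
Total = $27,985.588514 + $809 = $28,794.588514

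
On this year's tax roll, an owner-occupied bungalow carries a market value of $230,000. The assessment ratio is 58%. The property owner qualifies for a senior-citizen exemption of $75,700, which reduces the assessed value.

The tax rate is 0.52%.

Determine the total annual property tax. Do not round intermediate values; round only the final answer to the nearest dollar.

$300

Assessed value = $230,000 × 0.58 = $133,400
Taxable value = $133,400 − $75,700 = $57,700
Tax = $57,700 × 0.0052 = $300.04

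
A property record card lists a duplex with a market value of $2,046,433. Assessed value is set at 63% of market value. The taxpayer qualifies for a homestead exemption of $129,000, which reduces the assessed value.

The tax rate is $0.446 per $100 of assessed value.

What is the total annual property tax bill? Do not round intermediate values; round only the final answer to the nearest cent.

Assessed value = $2,046,433 × 0.63 = $1,289,252.79
Taxable value = $1,289,252.79 − $129,000 = $1,160,252.79
Tax = $1,160,252.79 × 0.00446 = $5,174.7274434

$5,174.73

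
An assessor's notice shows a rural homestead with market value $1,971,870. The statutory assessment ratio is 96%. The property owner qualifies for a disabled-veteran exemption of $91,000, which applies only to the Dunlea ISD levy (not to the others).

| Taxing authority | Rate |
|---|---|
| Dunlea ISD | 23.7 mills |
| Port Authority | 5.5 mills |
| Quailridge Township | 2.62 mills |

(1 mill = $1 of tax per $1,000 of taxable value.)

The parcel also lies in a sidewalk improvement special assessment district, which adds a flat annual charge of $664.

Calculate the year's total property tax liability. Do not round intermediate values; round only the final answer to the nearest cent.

Assessed value = $1,971,870 × 0.96 = $1,892,995.2
Dunlea ISD: ($1,892,995.2 − $91,000) × 0.0237 = $1,801,995.2 × 0.0237 = $42,707.28624
Port Authority: $1,892,995.2 × 0.0055 = $10,411.4736
Quailridge Township: $1,892,995.2 × 0.00262 = $4,959.647424
Levies subtotal = $58,078.407264
Total = $58,078.407264 + $664 = $58,742.407264

$58,742.41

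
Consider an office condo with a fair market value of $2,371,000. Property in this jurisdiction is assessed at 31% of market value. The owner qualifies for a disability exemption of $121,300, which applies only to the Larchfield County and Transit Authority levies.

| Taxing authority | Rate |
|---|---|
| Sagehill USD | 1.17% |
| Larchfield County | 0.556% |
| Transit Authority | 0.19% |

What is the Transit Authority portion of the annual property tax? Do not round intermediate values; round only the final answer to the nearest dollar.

$1,166

Assessed value = $2,371,000 × 0.31 = $735,010
Transit Authority taxable value = $735,010 − $121,300 = $613,710
Transit Authority levy = $613,710 × 0.0019 = $1,166.049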